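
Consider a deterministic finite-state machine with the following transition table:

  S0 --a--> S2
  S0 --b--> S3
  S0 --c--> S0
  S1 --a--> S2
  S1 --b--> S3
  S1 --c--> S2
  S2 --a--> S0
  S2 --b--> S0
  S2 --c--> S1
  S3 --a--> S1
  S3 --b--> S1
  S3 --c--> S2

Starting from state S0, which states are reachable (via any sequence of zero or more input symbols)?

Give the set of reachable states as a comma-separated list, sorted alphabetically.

BFS from S0:
  visit S0: S0--a-->S2 (new), S0--b-->S3 (new), S0--c-->S0 (seen)
  visit S2: S2--a-->S0 (seen), S2--b-->S0 (seen), S2--c-->S1 (new)
  visit S3: S3--a-->S1 (seen), S3--b-->S1 (seen), S3--c-->S2 (seen)
  visit S1: S1--a-->S2 (seen), S1--b-->S3 (seen), S1--c-->S2 (seen)

Answer: S0, S1, S2, S3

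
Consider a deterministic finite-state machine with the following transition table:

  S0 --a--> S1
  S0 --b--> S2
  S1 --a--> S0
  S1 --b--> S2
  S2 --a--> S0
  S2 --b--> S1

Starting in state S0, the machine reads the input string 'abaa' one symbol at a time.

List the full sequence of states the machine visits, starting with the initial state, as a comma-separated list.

Start: S0
  read 'a': S0 --a--> S1
  read 'b': S1 --b--> S2
  read 'a': S2 --a--> S0
  read 'a': S0 --a--> S1

Answer: S0, S1, S2, S0, S1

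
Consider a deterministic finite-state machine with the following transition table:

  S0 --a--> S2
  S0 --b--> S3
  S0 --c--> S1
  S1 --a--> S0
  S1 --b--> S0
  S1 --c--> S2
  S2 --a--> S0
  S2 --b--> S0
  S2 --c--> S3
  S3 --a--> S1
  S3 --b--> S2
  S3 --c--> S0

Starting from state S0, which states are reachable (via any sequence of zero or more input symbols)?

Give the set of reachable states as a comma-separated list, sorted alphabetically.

Answer: S0, S1, S2, S3

Derivation:
BFS from S0:
  visit S0: S0--a-->S2 (new), S0--b-->S3 (new), S0--c-->S1 (new)
  visit S2: S2--a-->S0 (seen), S2--b-->S0 (seen), S2--c-->S3 (seen)
  visit S3: S3--a-->S1 (seen), S3--b-->S2 (seen), S3--c-->S0 (seen)
  visit S1: S1--a-->S0 (seen), S1--b-->S0 (seen), S1--c-->S2 (seen)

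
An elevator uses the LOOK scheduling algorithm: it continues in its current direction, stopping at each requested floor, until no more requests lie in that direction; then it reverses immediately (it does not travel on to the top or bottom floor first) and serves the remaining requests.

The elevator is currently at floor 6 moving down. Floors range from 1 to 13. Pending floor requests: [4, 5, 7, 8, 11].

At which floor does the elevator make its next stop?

Current floor: 6, direction: down
Requests above: [7, 8, 11]
Requests below: [4, 5]
Moving down and requests lie below → nearest below is max([4, 5]) = 5

Answer: 5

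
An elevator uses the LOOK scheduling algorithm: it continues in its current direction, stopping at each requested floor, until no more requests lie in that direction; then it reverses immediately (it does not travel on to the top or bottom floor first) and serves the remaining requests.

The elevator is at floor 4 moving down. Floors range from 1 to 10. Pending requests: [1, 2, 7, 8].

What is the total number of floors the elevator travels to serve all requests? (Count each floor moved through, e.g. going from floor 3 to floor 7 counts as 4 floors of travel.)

Start at floor 4 moving down, LOOK stop order: [2, 1, 7, 8]
  4 → 2: |2-4| = 2, total = 2
  2 → 1: |1-2| = 1, total = 3
  1 → 7: |7-1| = 6, total = 9
  7 → 8: |8-7| = 1, total = 10

Answer: 10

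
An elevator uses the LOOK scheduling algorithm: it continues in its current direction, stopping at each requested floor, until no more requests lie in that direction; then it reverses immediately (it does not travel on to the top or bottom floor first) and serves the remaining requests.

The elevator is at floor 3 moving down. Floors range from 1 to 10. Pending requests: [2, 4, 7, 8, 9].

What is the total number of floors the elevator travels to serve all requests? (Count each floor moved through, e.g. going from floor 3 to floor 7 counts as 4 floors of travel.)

Start at floor 3 moving down, LOOK stop order: [2, 4, 7, 8, 9]
  3 → 2: |2-3| = 1, total = 1
  2 → 4: |4-2| = 2, total = 3
  4 → 7: |7-4| = 3, total = 6
  7 → 8: |8-7| = 1, total = 7
  8 → 9: |9-8| = 1, total = 8

Answer: 8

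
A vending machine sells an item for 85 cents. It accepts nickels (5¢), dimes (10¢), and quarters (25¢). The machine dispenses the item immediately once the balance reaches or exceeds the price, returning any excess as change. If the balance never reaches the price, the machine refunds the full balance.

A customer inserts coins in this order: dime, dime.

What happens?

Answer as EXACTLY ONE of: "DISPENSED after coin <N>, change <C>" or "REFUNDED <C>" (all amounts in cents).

Price: 85¢
Coin 1 (dime, 10¢): balance = 10¢
Coin 2 (dime, 10¢): balance = 20¢
All coins inserted, balance 20¢ < price 85¢ → REFUND 20¢

Answer: REFUNDED 20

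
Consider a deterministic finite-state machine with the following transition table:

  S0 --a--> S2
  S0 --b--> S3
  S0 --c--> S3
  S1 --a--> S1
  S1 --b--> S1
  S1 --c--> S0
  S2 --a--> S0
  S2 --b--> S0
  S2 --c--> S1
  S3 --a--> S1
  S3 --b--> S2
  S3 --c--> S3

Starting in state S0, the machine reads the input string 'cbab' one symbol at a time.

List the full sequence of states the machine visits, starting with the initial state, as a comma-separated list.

Start: S0
  read 'c': S0 --c--> S3
  read 'b': S3 --b--> S2
  read 'a': S2 --a--> S0
  read 'b': S0 --b--> S3

Answer: S0, S3, S2, S0, S3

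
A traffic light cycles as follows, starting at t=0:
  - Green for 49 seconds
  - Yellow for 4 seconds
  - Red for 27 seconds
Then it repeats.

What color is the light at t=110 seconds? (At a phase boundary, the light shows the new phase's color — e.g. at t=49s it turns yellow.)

Cycle length = 49 + 4 + 27 = 80s
t = 110, phase_t = 110 mod 80 = 30
30 < 49 (green end) → GREEN

Answer: green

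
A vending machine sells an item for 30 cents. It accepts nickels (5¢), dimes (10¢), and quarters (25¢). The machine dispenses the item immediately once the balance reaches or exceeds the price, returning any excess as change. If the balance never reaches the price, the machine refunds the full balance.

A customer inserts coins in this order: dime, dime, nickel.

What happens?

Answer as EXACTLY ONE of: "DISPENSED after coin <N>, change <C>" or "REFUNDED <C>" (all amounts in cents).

Answer: REFUNDED 25

Derivation:
Price: 30¢
Coin 1 (dime, 10¢): balance = 10¢
Coin 2 (dime, 10¢): balance = 20¢
Coin 3 (nickel, 5¢): balance = 25¢
All coins inserted, balance 25¢ < price 30¢ → REFUND 25¢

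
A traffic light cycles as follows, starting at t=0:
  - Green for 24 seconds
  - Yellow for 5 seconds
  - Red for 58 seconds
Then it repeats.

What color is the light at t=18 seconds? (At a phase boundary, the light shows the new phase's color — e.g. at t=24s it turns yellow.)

Cycle length = 24 + 5 + 58 = 87s
t = 18, phase_t = 18 mod 87 = 18
18 < 24 (green end) → GREEN

Answer: green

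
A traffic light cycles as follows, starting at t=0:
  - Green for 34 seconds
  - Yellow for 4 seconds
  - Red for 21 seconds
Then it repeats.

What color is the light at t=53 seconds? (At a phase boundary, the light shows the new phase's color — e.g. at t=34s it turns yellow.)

Answer: red

Derivation:
Cycle length = 34 + 4 + 21 = 59s
t = 53, phase_t = 53 mod 59 = 53
53 >= 38 → RED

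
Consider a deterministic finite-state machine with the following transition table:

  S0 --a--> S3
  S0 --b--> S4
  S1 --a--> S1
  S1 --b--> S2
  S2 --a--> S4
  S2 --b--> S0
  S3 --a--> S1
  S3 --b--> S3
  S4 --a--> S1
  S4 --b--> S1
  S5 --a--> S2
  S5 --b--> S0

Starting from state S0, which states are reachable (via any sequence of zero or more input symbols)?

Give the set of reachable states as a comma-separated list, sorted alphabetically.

Answer: S0, S1, S2, S3, S4

Derivation:
BFS from S0:
  visit S0: S0--a-->S3 (new), S0--b-->S4 (new)
  visit S3: S3--a-->S1 (new), S3--b-->S3 (seen)
  visit S4: S4--a-->S1 (seen), S4--b-->S1 (seen)
  visit S1: S1--a-->S1 (seen), S1--b-->S2 (new)
  visit S2: S2--a-->S4 (seen), S2--b-->S0 (seen)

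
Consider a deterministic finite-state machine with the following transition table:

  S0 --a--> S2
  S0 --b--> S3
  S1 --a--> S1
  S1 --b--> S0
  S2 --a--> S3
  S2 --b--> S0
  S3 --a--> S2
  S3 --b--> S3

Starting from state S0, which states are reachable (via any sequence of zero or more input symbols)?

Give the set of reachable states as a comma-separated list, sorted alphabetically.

Answer: S0, S2, S3

Derivation:
BFS from S0:
  visit S0: S0--a-->S2 (new), S0--b-->S3 (new)
  visit S2: S2--a-->S3 (seen), S2--b-->S0 (seen)
  visit S3: S3--a-->S2 (seen), S3--b-->S3 (seen)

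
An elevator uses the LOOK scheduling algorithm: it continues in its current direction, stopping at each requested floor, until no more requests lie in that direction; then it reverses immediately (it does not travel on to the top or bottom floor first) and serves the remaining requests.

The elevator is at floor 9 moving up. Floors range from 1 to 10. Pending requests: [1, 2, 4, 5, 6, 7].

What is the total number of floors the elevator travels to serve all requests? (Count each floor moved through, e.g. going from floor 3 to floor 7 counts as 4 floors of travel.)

Start at floor 9 moving up, LOOK stop order: [7, 6, 5, 4, 2, 1]
  9 → 7: |7-9| = 2, total = 2
  7 → 6: |6-7| = 1, total = 3
  6 → 5: |5-6| = 1, total = 4
  5 → 4: |4-5| = 1, total = 5
  4 → 2: |2-4| = 2, total = 7
  2 → 1: |1-2| = 1, total = 8

Answer: 8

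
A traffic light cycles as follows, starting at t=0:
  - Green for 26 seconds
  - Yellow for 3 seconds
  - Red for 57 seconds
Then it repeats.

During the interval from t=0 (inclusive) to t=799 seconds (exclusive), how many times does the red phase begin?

Answer: 9

Derivation:
Cycle = 26+3+57 = 86s
red phase starts at t = k*86 + 29 for k=0,1,2,...
Need k*86+29 < 799 → k < 8.953
k ∈ {0, ..., 8} → 9 starts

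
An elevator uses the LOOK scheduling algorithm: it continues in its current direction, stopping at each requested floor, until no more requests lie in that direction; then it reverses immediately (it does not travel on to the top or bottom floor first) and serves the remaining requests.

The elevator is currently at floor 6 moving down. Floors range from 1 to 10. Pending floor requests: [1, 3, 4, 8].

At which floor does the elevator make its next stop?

Current floor: 6, direction: down
Requests above: [8]
Requests below: [1, 3, 4]
Moving down and requests lie below → nearest below is max([1, 3, 4]) = 4

Answer: 4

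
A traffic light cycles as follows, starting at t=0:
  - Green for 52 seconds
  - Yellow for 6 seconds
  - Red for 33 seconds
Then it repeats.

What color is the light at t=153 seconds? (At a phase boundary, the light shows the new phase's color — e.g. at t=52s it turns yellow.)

Answer: red

Derivation:
Cycle length = 52 + 6 + 33 = 91s
t = 153, phase_t = 153 mod 91 = 62
62 >= 58 → RED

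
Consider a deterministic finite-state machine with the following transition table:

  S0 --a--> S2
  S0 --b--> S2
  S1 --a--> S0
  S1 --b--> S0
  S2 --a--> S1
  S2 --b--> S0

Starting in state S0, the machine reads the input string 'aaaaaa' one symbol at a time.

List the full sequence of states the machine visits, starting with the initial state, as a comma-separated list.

Answer: S0, S2, S1, S0, S2, S1, S0

Derivation:
Start: S0
  read 'a': S0 --a--> S2
  read 'a': S2 --a--> S1
  read 'a': S1 --a--> S0
  read 'a': S0 --a--> S2
  read 'a': S2 --a--> S1
  read 'a': S1 --a--> S0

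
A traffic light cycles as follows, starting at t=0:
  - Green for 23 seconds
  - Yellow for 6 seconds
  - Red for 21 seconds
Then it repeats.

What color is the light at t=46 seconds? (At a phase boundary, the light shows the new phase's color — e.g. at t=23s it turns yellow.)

Answer: red

Derivation:
Cycle length = 23 + 6 + 21 = 50s
t = 46, phase_t = 46 mod 50 = 46
46 >= 29 → RED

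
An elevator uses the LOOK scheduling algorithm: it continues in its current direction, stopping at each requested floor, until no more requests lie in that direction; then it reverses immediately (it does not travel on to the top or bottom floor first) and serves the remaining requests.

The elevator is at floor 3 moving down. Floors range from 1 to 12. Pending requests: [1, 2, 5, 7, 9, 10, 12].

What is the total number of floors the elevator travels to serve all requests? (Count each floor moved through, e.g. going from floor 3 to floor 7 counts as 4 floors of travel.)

Answer: 13

Derivation:
Start at floor 3 moving down, LOOK stop order: [2, 1, 5, 7, 9, 10, 12]
  3 → 2: |2-3| = 1, total = 1
  2 → 1: |1-2| = 1, total = 2
  1 → 5: |5-1| = 4, total = 6
  5 → 7: |7-5| = 2, total = 8
  7 → 9: |9-7| = 2, total = 10
  9 → 10: |10-9| = 1, total = 11
  10 → 12: |12-10| = 2, total = 13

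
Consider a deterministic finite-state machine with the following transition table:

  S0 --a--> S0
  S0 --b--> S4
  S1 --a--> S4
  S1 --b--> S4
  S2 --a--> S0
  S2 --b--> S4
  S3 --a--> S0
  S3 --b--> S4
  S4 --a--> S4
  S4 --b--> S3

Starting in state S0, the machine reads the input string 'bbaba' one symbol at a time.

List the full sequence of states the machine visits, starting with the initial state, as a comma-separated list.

Answer: S0, S4, S3, S0, S4, S4

Derivation:
Start: S0
  read 'b': S0 --b--> S4
  read 'b': S4 --b--> S3
  read 'a': S3 --a--> S0
  read 'b': S0 --b--> S4
  read 'a': S4 --a--> S4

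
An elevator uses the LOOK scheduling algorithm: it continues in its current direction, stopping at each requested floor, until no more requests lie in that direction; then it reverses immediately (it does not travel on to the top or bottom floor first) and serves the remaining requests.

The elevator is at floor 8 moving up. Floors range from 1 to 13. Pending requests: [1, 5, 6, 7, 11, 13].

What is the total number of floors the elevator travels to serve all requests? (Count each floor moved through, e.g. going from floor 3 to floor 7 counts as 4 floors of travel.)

Answer: 17

Derivation:
Start at floor 8 moving up, LOOK stop order: [11, 13, 7, 6, 5, 1]
  8 → 11: |11-8| = 3, total = 3
  11 → 13: |13-11| = 2, total = 5
  13 → 7: |7-13| = 6, total = 11
  7 → 6: |6-7| = 1, total = 12
  6 → 5: |5-6| = 1, total = 13
  5 → 1: |1-5| = 4, total = 17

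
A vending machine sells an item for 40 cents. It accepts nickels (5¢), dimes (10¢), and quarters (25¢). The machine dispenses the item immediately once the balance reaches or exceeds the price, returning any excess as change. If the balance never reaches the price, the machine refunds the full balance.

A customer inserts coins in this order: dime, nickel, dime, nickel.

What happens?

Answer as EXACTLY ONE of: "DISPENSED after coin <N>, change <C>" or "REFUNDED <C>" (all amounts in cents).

Price: 40¢
Coin 1 (dime, 10¢): balance = 10¢
Coin 2 (nickel, 5¢): balance = 15¢
Coin 3 (dime, 10¢): balance = 25¢
Coin 4 (nickel, 5¢): balance = 30¢
All coins inserted, balance 30¢ < price 40¢ → REFUND 30¢

Answer: REFUNDED 30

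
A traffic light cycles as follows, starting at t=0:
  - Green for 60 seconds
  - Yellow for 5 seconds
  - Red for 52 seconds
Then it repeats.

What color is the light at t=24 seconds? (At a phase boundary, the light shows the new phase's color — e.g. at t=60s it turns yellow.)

Cycle length = 60 + 5 + 52 = 117s
t = 24, phase_t = 24 mod 117 = 24
24 < 60 (green end) → GREEN

Answer: green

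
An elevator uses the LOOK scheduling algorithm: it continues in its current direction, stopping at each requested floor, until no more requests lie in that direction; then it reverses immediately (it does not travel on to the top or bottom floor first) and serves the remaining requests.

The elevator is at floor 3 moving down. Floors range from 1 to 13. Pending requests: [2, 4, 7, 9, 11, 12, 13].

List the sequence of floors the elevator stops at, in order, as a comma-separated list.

Current: 3, moving DOWN
Serve below first (descending): [2]
Then reverse, serve above (ascending): [4, 7, 9, 11, 12, 13]

Answer: 2, 4, 7, 9, 11, 12, 13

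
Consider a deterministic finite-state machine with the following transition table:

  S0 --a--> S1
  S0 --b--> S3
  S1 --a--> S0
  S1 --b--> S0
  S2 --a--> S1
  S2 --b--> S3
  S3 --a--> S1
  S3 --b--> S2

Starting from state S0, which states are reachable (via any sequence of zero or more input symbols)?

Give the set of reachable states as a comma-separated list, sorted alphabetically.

BFS from S0:
  visit S0: S0--a-->S1 (new), S0--b-->S3 (new)
  visit S1: S1--a-->S0 (seen), S1--b-->S0 (seen)
  visit S3: S3--a-->S1 (seen), S3--b-->S2 (new)
  visit S2: S2--a-->S1 (seen), S2--b-->S3 (seen)

Answer: S0, S1, S2, S3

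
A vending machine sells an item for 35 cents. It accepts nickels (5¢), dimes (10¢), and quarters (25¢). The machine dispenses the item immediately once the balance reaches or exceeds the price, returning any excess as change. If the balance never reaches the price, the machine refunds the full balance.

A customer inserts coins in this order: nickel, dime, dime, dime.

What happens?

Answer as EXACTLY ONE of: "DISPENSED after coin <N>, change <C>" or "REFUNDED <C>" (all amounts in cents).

Answer: DISPENSED after coin 4, change 0

Derivation:
Price: 35¢
Coin 1 (nickel, 5¢): balance = 5¢
Coin 2 (dime, 10¢): balance = 15¢
Coin 3 (dime, 10¢): balance = 25¢
Coin 4 (dime, 10¢): balance = 35¢
  → balance >= price → DISPENSE, change = 35 - 35 = 0¢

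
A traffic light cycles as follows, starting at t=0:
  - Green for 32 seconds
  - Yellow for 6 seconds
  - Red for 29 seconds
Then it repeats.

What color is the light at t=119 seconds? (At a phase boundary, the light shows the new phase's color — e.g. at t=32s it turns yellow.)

Answer: red

Derivation:
Cycle length = 32 + 6 + 29 = 67s
t = 119, phase_t = 119 mod 67 = 52
52 >= 38 → RED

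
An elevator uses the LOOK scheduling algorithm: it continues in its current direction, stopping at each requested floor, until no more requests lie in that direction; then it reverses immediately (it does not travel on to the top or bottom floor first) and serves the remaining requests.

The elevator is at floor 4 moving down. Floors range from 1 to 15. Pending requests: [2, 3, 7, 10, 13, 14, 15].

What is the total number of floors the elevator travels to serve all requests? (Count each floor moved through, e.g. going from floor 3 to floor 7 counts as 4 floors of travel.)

Answer: 15

Derivation:
Start at floor 4 moving down, LOOK stop order: [3, 2, 7, 10, 13, 14, 15]
  4 → 3: |3-4| = 1, total = 1
  3 → 2: |2-3| = 1, total = 2
  2 → 7: |7-2| = 5, total = 7
  7 → 10: |10-7| = 3, total = 10
  10 → 13: |13-10| = 3, total = 13
  13 → 14: |14-13| = 1, total = 14
  14 → 15: |15-14| = 1, total = 15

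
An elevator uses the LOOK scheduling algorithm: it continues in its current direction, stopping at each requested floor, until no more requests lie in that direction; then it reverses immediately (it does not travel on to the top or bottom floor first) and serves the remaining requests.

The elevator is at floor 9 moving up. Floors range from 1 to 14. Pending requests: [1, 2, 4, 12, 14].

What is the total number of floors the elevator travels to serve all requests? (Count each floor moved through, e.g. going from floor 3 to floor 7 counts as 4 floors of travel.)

Start at floor 9 moving up, LOOK stop order: [12, 14, 4, 2, 1]
  9 → 12: |12-9| = 3, total = 3
  12 → 14: |14-12| = 2, total = 5
  14 → 4: |4-14| = 10, total = 15
  4 → 2: |2-4| = 2, total = 17
  2 → 1: |1-2| = 1, total = 18

Answer: 18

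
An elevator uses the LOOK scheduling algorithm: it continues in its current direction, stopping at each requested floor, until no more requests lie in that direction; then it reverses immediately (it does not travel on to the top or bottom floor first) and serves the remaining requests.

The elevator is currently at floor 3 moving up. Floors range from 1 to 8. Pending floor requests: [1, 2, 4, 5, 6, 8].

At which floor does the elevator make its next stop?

Current floor: 3, direction: up
Requests above: [4, 5, 6, 8]
Requests below: [1, 2]
Moving up and requests lie above → nearest above is min([4, 5, 6, 8]) = 4

Answer: 4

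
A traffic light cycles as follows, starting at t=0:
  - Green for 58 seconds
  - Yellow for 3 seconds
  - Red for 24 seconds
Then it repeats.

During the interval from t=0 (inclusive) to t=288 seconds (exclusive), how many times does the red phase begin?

Cycle = 58+3+24 = 85s
red phase starts at t = k*85 + 61 for k=0,1,2,...
Need k*85+61 < 288 → k < 2.671
k ∈ {0, ..., 2} → 3 starts

Answer: 3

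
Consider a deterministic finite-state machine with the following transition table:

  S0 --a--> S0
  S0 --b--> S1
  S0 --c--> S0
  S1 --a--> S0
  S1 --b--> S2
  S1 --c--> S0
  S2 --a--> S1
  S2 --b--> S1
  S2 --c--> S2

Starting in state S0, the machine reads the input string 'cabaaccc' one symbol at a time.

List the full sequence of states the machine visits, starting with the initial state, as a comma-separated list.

Answer: S0, S0, S0, S1, S0, S0, S0, S0, S0

Derivation:
Start: S0
  read 'c': S0 --c--> S0
  read 'a': S0 --a--> S0
  read 'b': S0 --b--> S1
  read 'a': S1 --a--> S0
  read 'a': S0 --a--> S0
  read 'c': S0 --c--> S0
  read 'c': S0 --c--> S0
  read 'c': S0 --c--> S0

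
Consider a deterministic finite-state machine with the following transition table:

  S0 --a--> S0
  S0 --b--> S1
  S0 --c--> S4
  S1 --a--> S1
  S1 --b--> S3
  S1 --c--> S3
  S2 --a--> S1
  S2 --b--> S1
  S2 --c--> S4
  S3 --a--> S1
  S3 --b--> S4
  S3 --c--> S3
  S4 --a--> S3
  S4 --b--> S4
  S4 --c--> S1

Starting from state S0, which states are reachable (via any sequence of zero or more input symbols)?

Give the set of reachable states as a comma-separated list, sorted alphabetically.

BFS from S0:
  visit S0: S0--a-->S0 (seen), S0--b-->S1 (new), S0--c-->S4 (new)
  visit S1: S1--a-->S1 (seen), S1--b-->S3 (new), S1--c-->S3 (seen)
  visit S4: S4--a-->S3 (seen), S4--b-->S4 (seen), S4--c-->S1 (seen)
  visit S3: S3--a-->S1 (seen), S3--b-->S4 (seen), S3--c-->S3 (seen)

Answer: S0, S1, S3, S4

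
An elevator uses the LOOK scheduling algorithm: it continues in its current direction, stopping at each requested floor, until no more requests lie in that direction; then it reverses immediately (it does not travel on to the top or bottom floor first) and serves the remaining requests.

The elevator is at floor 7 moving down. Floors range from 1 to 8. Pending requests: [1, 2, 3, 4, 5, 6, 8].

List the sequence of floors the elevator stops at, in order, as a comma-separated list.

Answer: 6, 5, 4, 3, 2, 1, 8

Derivation:
Current: 7, moving DOWN
Serve below first (descending): [6, 5, 4, 3, 2, 1]
Then reverse, serve above (ascending): [8]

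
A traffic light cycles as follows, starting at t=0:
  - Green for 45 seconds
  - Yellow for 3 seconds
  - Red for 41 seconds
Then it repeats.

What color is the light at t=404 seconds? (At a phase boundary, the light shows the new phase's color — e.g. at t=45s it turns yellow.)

Cycle length = 45 + 3 + 41 = 89s
t = 404, phase_t = 404 mod 89 = 48
48 >= 48 → RED

Answer: red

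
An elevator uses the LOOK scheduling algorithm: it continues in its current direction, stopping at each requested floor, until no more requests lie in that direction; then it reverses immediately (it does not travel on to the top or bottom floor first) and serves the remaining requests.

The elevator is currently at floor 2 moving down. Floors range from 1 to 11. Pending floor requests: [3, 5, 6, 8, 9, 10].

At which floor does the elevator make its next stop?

Answer: 3

Derivation:
Current floor: 2, direction: down
Requests above: [3, 5, 6, 8, 9, 10]
Requests below: []
Moving down but no requests below → reverse; nearest above is min([3, 5, 6, 8, 9, 10]) = 3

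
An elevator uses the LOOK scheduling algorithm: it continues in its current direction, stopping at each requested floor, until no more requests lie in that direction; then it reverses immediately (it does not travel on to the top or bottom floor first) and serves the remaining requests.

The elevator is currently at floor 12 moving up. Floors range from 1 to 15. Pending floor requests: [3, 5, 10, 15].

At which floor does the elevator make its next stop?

Answer: 15

Derivation:
Current floor: 12, direction: up
Requests above: [15]
Requests below: [3, 5, 10]
Moving up and requests lie above → nearest above is min([15]) = 15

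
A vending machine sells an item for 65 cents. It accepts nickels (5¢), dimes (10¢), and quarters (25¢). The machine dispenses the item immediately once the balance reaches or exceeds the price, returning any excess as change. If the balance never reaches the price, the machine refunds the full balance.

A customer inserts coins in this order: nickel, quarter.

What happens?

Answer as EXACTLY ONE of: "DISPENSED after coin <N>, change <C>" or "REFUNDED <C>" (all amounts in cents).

Answer: REFUNDED 30

Derivation:
Price: 65¢
Coin 1 (nickel, 5¢): balance = 5¢
Coin 2 (quarter, 25¢): balance = 30¢
All coins inserted, balance 30¢ < price 65¢ → REFUND 30¢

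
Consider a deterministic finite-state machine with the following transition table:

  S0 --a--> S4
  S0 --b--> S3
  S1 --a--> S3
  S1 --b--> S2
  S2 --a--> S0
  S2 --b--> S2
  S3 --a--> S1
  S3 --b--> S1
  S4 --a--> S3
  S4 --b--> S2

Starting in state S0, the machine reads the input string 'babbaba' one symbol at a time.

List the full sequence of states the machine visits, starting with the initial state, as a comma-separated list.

Answer: S0, S3, S1, S2, S2, S0, S3, S1

Derivation:
Start: S0
  read 'b': S0 --b--> S3
  read 'a': S3 --a--> S1
  read 'b': S1 --b--> S2
  read 'b': S2 --b--> S2
  read 'a': S2 --a--> S0
  read 'b': S0 --b--> S3
  read 'a': S3 --a--> S1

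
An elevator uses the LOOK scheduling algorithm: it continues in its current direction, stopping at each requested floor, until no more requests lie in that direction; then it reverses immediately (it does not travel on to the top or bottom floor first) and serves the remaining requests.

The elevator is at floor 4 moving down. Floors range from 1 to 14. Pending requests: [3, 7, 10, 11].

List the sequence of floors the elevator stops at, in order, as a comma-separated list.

Answer: 3, 7, 10, 11

Derivation:
Current: 4, moving DOWN
Serve below first (descending): [3]
Then reverse, serve above (ascending): [7, 10, 11]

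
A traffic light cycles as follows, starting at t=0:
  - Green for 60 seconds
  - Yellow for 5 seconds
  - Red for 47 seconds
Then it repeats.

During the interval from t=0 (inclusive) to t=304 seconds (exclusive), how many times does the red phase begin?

Answer: 3

Derivation:
Cycle = 60+5+47 = 112s
red phase starts at t = k*112 + 65 for k=0,1,2,...
Need k*112+65 < 304 → k < 2.134
k ∈ {0, ..., 2} → 3 starts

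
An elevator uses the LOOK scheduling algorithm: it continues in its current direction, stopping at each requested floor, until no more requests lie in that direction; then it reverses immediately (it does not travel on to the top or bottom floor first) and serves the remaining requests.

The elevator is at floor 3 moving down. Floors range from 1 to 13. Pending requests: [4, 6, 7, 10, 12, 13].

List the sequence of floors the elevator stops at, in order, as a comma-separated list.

Answer: 4, 6, 7, 10, 12, 13

Derivation:
Current: 3, moving DOWN
Serve below first (descending): []
Then reverse, serve above (ascending): [4, 6, 7, 10, 12, 13]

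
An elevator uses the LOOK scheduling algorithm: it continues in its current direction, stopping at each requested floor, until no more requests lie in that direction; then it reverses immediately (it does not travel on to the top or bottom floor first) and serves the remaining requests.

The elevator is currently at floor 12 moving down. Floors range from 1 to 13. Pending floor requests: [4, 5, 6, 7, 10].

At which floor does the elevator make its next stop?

Answer: 10

Derivation:
Current floor: 12, direction: down
Requests above: []
Requests below: [4, 5, 6, 7, 10]
Moving down and requests lie below → nearest below is max([4, 5, 6, 7, 10]) = 10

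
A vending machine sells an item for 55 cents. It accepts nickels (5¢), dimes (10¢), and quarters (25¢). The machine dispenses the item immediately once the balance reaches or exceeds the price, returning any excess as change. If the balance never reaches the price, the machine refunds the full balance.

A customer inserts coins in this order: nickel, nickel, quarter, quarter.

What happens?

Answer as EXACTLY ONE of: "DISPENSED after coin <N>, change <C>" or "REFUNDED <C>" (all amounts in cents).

Price: 55¢
Coin 1 (nickel, 5¢): balance = 5¢
Coin 2 (nickel, 5¢): balance = 10¢
Coin 3 (quarter, 25¢): balance = 35¢
Coin 4 (quarter, 25¢): balance = 60¢
  → balance >= price → DISPENSE, change = 60 - 55 = 5¢

Answer: DISPENSED after coin 4, change 5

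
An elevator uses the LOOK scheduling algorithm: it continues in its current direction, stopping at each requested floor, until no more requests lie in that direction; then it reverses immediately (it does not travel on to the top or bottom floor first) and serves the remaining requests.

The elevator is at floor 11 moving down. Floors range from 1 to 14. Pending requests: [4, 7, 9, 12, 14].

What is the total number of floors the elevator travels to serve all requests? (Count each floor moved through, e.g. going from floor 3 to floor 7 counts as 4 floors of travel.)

Start at floor 11 moving down, LOOK stop order: [9, 7, 4, 12, 14]
  11 → 9: |9-11| = 2, total = 2
  9 → 7: |7-9| = 2, total = 4
  7 → 4: |4-7| = 3, total = 7
  4 → 12: |12-4| = 8, total = 15
  12 → 14: |14-12| = 2, total = 17

Answer: 17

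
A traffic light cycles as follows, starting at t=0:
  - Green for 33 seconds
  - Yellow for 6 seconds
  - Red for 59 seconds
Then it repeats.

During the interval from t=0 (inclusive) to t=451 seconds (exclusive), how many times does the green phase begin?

Answer: 5

Derivation:
Cycle = 33+6+59 = 98s
green phase starts at t = k*98 + 0 for k=0,1,2,...
Need k*98+0 < 451 → k < 4.602
k ∈ {0, ..., 4} → 5 starts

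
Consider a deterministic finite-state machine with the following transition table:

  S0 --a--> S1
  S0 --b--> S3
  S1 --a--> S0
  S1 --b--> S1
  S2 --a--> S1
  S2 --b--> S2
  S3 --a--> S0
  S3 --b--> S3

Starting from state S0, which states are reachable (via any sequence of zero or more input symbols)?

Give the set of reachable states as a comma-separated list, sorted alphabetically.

Answer: S0, S1, S3

Derivation:
BFS from S0:
  visit S0: S0--a-->S1 (new), S0--b-->S3 (new)
  visit S1: S1--a-->S0 (seen), S1--b-->S1 (seen)
  visit S3: S3--a-->S0 (seen), S3--b-->S3 (seen)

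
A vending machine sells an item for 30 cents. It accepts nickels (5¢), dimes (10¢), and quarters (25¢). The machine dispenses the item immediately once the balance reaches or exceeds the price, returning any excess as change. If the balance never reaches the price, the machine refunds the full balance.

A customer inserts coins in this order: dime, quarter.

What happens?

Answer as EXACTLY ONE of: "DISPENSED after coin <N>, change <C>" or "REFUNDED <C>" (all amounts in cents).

Price: 30¢
Coin 1 (dime, 10¢): balance = 10¢
Coin 2 (quarter, 25¢): balance = 35¢
  → balance >= price → DISPENSE, change = 35 - 30 = 5¢

Answer: DISPENSED after coin 2, change 5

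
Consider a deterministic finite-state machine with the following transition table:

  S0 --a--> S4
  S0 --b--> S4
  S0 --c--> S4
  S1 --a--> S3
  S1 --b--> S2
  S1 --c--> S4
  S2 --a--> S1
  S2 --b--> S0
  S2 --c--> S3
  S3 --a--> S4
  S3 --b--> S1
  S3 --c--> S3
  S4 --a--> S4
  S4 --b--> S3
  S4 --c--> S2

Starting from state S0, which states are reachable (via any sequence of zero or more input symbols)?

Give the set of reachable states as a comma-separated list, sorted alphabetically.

BFS from S0:
  visit S0: S0--a-->S4 (new), S0--b-->S4 (seen), S0--c-->S4 (seen)
  visit S4: S4--a-->S4 (seen), S4--b-->S3 (new), S4--c-->S2 (new)
  visit S3: S3--a-->S4 (seen), S3--b-->S1 (new), S3--c-->S3 (seen)
  visit S2: S2--a-->S1 (seen), S2--b-->S0 (seen), S2--c-->S3 (seen)
  visit S1: S1--a-->S3 (seen), S1--b-->S2 (seen), S1--c-->S4 (seen)

Answer: S0, S1, S2, S3, S4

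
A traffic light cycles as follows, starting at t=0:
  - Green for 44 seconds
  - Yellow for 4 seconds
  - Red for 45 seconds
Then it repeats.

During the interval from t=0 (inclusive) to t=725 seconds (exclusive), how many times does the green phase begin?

Cycle = 44+4+45 = 93s
green phase starts at t = k*93 + 0 for k=0,1,2,...
Need k*93+0 < 725 → k < 7.796
k ∈ {0, ..., 7} → 8 starts

Answer: 8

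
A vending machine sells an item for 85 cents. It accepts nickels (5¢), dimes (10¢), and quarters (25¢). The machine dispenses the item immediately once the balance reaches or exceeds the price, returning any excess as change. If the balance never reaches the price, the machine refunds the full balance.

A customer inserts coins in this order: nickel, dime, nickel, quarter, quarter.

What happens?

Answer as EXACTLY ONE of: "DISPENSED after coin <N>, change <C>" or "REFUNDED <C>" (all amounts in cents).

Answer: REFUNDED 70

Derivation:
Price: 85¢
Coin 1 (nickel, 5¢): balance = 5¢
Coin 2 (dime, 10¢): balance = 15¢
Coin 3 (nickel, 5¢): balance = 20¢
Coin 4 (quarter, 25¢): balance = 45¢
Coin 5 (quarter, 25¢): balance = 70¢
All coins inserted, balance 70¢ < price 85¢ → REFUND 70¢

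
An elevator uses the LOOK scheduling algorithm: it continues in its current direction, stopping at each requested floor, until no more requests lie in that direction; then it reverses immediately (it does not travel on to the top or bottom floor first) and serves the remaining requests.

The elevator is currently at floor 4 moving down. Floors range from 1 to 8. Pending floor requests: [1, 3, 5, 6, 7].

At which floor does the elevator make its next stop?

Current floor: 4, direction: down
Requests above: [5, 6, 7]
Requests below: [1, 3]
Moving down and requests lie below → nearest below is max([1, 3]) = 3

Answer: 3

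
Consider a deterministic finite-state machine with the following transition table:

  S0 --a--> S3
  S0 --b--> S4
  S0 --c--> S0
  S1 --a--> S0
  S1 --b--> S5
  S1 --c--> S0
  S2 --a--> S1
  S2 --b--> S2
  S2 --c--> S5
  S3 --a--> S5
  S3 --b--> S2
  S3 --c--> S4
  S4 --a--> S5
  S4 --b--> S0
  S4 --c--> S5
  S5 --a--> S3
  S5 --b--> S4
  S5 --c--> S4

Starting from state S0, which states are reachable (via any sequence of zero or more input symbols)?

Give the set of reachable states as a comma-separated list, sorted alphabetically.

BFS from S0:
  visit S0: S0--a-->S3 (new), S0--b-->S4 (new), S0--c-->S0 (seen)
  visit S3: S3--a-->S5 (new), S3--b-->S2 (new), S3--c-->S4 (seen)
  visit S4: S4--a-->S5 (seen), S4--b-->S0 (seen), S4--c-->S5 (seen)
  visit S5: S5--a-->S3 (seen), S5--b-->S4 (seen), S5--c-->S4 (seen)
  visit S2: S2--a-->S1 (new), S2--b-->S2 (seen), S2--c-->S5 (seen)
  visit S1: S1--a-->S0 (seen), S1--b-->S5 (seen), S1--c-->S0 (seen)

Answer: S0, S1, S2, S3, S4, S5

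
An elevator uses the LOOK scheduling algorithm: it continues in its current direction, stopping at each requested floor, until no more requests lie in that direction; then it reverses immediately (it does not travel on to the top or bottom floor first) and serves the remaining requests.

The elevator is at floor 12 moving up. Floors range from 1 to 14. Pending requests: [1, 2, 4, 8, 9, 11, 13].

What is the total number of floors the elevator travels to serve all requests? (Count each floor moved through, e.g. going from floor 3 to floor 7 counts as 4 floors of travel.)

Start at floor 12 moving up, LOOK stop order: [13, 11, 9, 8, 4, 2, 1]
  12 → 13: |13-12| = 1, total = 1
  13 → 11: |11-13| = 2, total = 3
  11 → 9: |9-11| = 2, total = 5
  9 → 8: |8-9| = 1, total = 6
  8 → 4: |4-8| = 4, total = 10
  4 → 2: |2-4| = 2, total = 12
  2 → 1: |1-2| = 1, total = 13

Answer: 13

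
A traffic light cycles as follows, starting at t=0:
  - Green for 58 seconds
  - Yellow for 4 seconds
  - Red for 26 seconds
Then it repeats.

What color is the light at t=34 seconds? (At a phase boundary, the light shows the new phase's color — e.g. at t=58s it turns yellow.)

Answer: green

Derivation:
Cycle length = 58 + 4 + 26 = 88s
t = 34, phase_t = 34 mod 88 = 34
34 < 58 (green end) → GREEN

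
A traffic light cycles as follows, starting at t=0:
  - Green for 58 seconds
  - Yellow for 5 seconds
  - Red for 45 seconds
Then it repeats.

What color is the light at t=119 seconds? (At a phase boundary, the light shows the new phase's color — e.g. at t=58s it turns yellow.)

Cycle length = 58 + 5 + 45 = 108s
t = 119, phase_t = 119 mod 108 = 11
11 < 58 (green end) → GREEN

Answer: green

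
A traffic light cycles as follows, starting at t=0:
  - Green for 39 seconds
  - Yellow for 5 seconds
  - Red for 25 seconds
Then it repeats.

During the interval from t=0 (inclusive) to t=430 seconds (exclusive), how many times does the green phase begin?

Cycle = 39+5+25 = 69s
green phase starts at t = k*69 + 0 for k=0,1,2,...
Need k*69+0 < 430 → k < 6.232
k ∈ {0, ..., 6} → 7 starts

Answer: 7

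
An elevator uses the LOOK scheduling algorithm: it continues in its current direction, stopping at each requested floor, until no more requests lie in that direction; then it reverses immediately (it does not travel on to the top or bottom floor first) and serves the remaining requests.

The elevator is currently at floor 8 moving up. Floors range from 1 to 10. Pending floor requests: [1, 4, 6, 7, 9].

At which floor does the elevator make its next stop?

Answer: 9

Derivation:
Current floor: 8, direction: up
Requests above: [9]
Requests below: [1, 4, 6, 7]
Moving up and requests lie above → nearest above is min([9]) = 9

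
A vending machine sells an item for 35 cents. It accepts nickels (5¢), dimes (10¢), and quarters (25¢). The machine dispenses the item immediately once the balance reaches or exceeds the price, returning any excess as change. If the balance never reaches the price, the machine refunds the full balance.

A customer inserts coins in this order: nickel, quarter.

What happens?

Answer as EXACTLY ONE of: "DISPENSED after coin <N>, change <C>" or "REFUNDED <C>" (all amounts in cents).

Price: 35¢
Coin 1 (nickel, 5¢): balance = 5¢
Coin 2 (quarter, 25¢): balance = 30¢
All coins inserted, balance 30¢ < price 35¢ → REFUND 30¢

Answer: REFUNDED 30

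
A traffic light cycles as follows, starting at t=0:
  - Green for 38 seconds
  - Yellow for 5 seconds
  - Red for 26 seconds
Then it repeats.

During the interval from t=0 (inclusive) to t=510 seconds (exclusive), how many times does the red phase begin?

Cycle = 38+5+26 = 69s
red phase starts at t = k*69 + 43 for k=0,1,2,...
Need k*69+43 < 510 → k < 6.768
k ∈ {0, ..., 6} → 7 starts

Answer: 7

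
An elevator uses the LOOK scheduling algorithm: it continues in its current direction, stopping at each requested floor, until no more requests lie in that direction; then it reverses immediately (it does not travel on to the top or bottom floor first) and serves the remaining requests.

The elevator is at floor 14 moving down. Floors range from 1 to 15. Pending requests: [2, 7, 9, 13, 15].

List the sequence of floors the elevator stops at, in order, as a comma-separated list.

Current: 14, moving DOWN
Serve below first (descending): [13, 9, 7, 2]
Then reverse, serve above (ascending): [15]

Answer: 13, 9, 7, 2, 15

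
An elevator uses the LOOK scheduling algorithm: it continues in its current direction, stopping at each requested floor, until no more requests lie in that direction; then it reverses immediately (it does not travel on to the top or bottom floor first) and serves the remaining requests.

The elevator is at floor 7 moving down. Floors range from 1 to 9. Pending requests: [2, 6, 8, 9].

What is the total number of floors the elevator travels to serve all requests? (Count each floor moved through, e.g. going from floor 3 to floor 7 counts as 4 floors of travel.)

Answer: 12

Derivation:
Start at floor 7 moving down, LOOK stop order: [6, 2, 8, 9]
  7 → 6: |6-7| = 1, total = 1
  6 → 2: |2-6| = 4, total = 5
  2 → 8: |8-2| = 6, total = 11
  8 → 9: |9-8| = 1, total = 12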